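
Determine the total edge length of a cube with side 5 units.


Shape: cube
Side s = 5 units
A cube has 12 edges, all equal.
Formula: total edge length = 12 * s
Total = 12 * 5
Total = 60
60 units


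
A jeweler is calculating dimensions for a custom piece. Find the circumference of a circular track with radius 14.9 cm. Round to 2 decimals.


Shape: circle
Radius r = 14.9 cm
Formula: C = 2 * pi * r
C = 2 * pi * 14.9
C = 29.8 * pi
C = 93.62
93.62 cm


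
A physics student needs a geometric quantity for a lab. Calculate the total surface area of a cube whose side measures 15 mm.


Shape: cube
Side s = 15 mm
A cube has 6 square faces.
Formula: SA = 6 * s^2
s^2 = 225
SA = 6 * 225
SA = 1350
1350 mm^2


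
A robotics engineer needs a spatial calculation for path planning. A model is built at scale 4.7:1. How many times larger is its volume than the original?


Linear scale factor k = 4.7
Rule: under a linear scaling by k, volumes scale by k^3.
k^3 = 4.7 * 4.7 * 4.7
k^3 = 22.09 * 4.7
k^3 = 103.823
Volume scales by a factor of 103.823.
103.823 (dimensionless)


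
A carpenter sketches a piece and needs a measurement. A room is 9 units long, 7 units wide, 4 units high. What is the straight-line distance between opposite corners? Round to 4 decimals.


Shape: rectangular box (space diagonal)
l = 9 units, w = 7 units, h = 4 units
Visualize: the diagonal of the base, then a right triangle with that diagonal and the height.
Formula: d = sqrt(l^2 + w^2 + h^2)
l^2 + w^2 + h^2 = 81 + 49 + 16 = 146
d = sqrt(146)
d = 12.083
12.083 units


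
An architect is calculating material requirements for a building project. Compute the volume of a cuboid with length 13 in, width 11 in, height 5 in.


Shape: rectangular prism
l = 13 in, w = 11 in, h = 5 in
Formula: V = l * w * h
V = 13 * 11 * 5
V = 143 * 5
V = 715
715 in^3


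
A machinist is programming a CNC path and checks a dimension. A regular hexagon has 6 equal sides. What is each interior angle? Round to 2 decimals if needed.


Shape: regular hexagon (6 sides)
Formula: interior angle = (n - 2) * 180 / n
(n - 2) = 4
(n - 2) * 180 = 720
angle = 720 / 6
angle = 120
120 degrees


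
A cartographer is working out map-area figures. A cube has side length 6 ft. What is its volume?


Shape: cube
Side s = 6 ft
Formula: V = s^3
V = 6 * 6 * 6
V = 36 * 6
V = 216
216 ft^3


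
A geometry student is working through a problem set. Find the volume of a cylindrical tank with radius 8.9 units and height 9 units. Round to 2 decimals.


Shape: cylinder
Radius r = 8.9 units, Height h = 9 units
Formula: V = pi * r^2 * h
r^2 = 79.21
V = pi * 79.21 * 9
V = 712.89 * pi
V = 2239.61
2239.61 units^3


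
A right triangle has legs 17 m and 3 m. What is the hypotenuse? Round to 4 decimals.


Shape: right triangle
Legs a = 17 m, b = 3 m
Formula: c = sqrt(a^2 + b^2)
a^2 = 289, b^2 = 9
a^2 + b^2 = 298
c = sqrt(298)
c = 17.2627
17.2627 m


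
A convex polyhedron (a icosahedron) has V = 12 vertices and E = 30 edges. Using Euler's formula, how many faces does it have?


Polyhedron: icosahedron
Euler's formula for convex polyhedra: V - E + F = 2
Given: V = 12 vertices and E = 30 edges
Solve for F:
F = 2 + E - V = 2 + 30 - 12 = 20
20 faces


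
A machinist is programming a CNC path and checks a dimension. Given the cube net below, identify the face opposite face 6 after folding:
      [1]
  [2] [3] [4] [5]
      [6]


Net: cross layout. Take square 3 as the base (bottom).
Fold the four squares in the horizontal row up around 3: 2 -> left, 4 -> right, 5 wraps to the top.
Fold 1 and 6 up from 3: 1 -> back, 6 -> front.
Opposite pairs are therefore: (1, 6), (2, 4), (3, 5).
Face 6 is opposite face 1.
face 1


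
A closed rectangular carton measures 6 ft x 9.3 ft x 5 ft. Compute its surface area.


Shape: rectangular prism
l = 6 ft, w = 9.3 ft, h = 5 ft
Formula: SA = 2(lw + lh + wh)
lw = 55.8, lh = 30, wh = 46.5
lw + lh + wh = 132.3
SA = 2 * 132.3
SA = 264.6
264.6 ft^2


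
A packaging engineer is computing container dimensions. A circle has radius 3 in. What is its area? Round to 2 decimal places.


Shape: circle
Radius r = 3 in
Formula: A = pi * r^2
r^2 = 3^2 = 9
A = pi * 9
A = 28.27
28.27 in^2


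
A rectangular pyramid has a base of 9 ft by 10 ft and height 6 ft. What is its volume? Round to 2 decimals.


Shape: rectangular pyramid
Base: 9 ft x 10 ft, Height h = 6 ft
Formula: V = (1/3) * base_area * h
base_area = 9 * 10 = 90
base_area * h = 90 * 6 = 540
V = 540 / 3
V = 180
180 ft^3


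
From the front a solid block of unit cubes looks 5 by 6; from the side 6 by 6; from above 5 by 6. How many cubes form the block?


Orthographic views of a solid rectangular block:
Front view 5 x 6 -> length = 5, height = 6
Side view 6 x 6 -> width = 6, height = 6 (consistent)
Top view 5 x 6 -> confirms length = 5, width = 6
The block is 5 x 6 x 6.
Total unit cubes = 5 * 6 * 6 = 180
180 unit cubes


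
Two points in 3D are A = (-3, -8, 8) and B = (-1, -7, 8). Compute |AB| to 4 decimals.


3D distance between two points
P1 = (-3, -8, 8), P2 = (-1, -7, 8)
Formula: d = sqrt((x2-x1)^2 + (y2-y1)^2 + (z2-z1)^2)
dx = -1 - -3 = 2
dy = -7 - -8 = 1
dz = 8 - 8 = 0
dx^2 + dy^2 + dz^2 = 4 + 1 + 0 = 5
d = sqrt(5)
d = 2.2361
2.2361 units


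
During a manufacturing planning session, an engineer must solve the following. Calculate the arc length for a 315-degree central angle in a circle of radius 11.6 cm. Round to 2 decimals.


Shape: circular arc
Radius r = 11.6 cm, Angle = 315 degrees
Formula: L = (angle/360) * 2 * pi * r
2 * pi * r = 23.2 * pi
L = (315/360) * 23.2 * pi
L = 20.3 * pi
L = 63.77
63.77 cm


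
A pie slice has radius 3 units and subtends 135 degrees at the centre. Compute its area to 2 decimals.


Shape: circular sector
Radius r = 3 units, Angle = 135 degrees
Formula: A = (angle/360) * pi * r^2
r^2 = 9
Fraction of circle = 135/360
A = (135/360) * pi * 9
A = 3.375 * pi
A = 10.6
10.6 units^2


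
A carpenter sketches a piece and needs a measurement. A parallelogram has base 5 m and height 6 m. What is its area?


Shape: parallelogram
Base b = 5 m, Height h = 6 m
Formula: A = b * h
A = 5 * 6
A = 30
30 m^2


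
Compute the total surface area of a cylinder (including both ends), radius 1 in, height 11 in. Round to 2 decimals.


Shape: closed cylinder
Radius r = 1 in, Height h = 11 in
Formula: SA = 2*pi*r^2 + 2*pi*r*h = 2*pi*r*(r + h)
r + h = 12
2 * r * (r + h) = 2 * 1 * 12 = 24
SA = 24 * pi
SA = 75.4
75.4 in^2


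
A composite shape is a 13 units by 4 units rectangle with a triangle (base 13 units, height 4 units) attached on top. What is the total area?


Composite shape: rectangle + triangle
Rectangle area = 13 * 4 = 52
Triangle area = 0.5 * 13 * 4 = 26
Total = 52 + 26
Total = 78
78 units^2


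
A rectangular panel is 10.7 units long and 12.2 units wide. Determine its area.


Shape: rectangle
Length l = 10.7 units, Width w = 12.2 units
Formula: A = l * w
A = 10.7 * 12.2
A = 130.54
130.54 units^2


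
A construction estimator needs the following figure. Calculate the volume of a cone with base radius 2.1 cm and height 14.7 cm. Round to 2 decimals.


Shape: cone
Radius r = 2.1 cm, Height h = 14.7 cm
Formula: V = (1/3) * pi * r^2 * h
r^2 = 4.41
pi * r^2 * h = pi * 4.41 * 14.7 = 64.827 * pi
V = 64.827 * pi / 3
V = 67.89
67.89 cm^3


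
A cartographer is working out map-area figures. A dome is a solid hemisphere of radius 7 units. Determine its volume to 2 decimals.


Shape: hemisphere (half of a sphere)
Radius r = 7 units
Formula: V = (1/2) * (4/3) * pi * r^3 = (2/3) * pi * r^3
r^3 = 343
(2/3) * 343 = 228.666667
V = 228.666667 * pi
V = 718.38
718.38 units^3


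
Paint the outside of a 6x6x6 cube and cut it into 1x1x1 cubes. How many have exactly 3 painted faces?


Large cube: 6 x 6 x 6, cut into unit cubes.
Cubes with 3 painted faces are at the corners. A cube always has 8 corners.
Count = 8
8 unit cubes


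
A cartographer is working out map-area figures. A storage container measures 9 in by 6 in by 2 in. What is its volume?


Shape: rectangular prism
l = 9 in, w = 6 in, h = 2 in
Formula: V = l * w * h
V = 9 * 6 * 2
V = 54 * 2
V = 108
108 in^3


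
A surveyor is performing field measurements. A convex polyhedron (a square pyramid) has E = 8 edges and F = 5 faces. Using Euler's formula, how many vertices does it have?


Polyhedron: square pyramid
Euler's formula for convex polyhedra: V - E + F = 2
Given: E = 8 edges and F = 5 faces
Solve for V:
V = 2 + E - F = 2 + 8 - 5 = 5
5 vertices


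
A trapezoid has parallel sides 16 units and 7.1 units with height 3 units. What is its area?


Shape: trapezoid
Parallel sides a = 16 units, b = 7.1 units; Height h = 3 units
Formula: A = (a + b) * h / 2
a + b = 16 + 7.1 = 23.1
A = 23.1 * 3 / 2
A = 69.3 / 2
A = 34.65
34.65 units^2


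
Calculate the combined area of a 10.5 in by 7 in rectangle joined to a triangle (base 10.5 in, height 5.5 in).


Composite shape: rectangle + triangle
Rectangle area = 10.5 * 7 = 73.5
Triangle area = 0.5 * 10.5 * 5.5 = 28.875
Total = 73.5 + 28.875
Total = 102.375
102.375 in^2


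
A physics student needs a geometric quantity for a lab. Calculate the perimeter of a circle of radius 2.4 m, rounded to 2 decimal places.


Shape: circle
Radius r = 2.4 m
Formula: C = 2 * pi * r
C = 2 * pi * 2.4
C = 4.8 * pi
C = 15.08
15.08 m


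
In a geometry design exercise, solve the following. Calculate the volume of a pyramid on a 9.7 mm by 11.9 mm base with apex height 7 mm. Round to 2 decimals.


Shape: rectangular pyramid
Base: 9.7 mm x 11.9 mm, Height h = 7 mm
Formula: V = (1/3) * base_area * h
base_area = 9.7 * 11.9 = 115.43
base_area * h = 115.43 * 7 = 808.01
V = 808.01 / 3
V = 269.34
269.34 mm^3


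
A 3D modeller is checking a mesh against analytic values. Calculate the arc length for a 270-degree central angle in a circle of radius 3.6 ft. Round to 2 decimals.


Shape: circular arc
Radius r = 3.6 ft, Angle = 270 degrees
Formula: L = (angle/360) * 2 * pi * r
2 * pi * r = 7.2 * pi
L = (270/360) * 7.2 * pi
L = 5.4 * pi
L = 16.96
16.96 ft


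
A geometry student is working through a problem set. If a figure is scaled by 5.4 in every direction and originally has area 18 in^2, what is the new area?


Linear scale factor k = 5.4
Original area = 18 in^2
Rule: under a linear scaling by k, areas scale by k^2.
k^2 = 5.4^2 = 29.16
New area = 18 * 29.16
New area = 524.88
524.88 in^2


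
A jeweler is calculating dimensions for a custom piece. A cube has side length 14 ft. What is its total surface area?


Shape: cube
Side s = 14 ft
A cube has 6 square faces.
Formula: SA = 6 * s^2
s^2 = 196
SA = 6 * 196
SA = 1176
1176 ft^2


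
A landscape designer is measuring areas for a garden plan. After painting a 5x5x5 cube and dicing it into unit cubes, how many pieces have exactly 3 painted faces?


Large cube: 5 x 5 x 5, cut into unit cubes.
Cubes with 3 painted faces are at the corners. A cube always has 8 corners.
Count = 8
8 unit cubes


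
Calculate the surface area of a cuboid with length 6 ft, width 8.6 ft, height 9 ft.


Shape: rectangular prism
l = 6 ft, w = 8.6 ft, h = 9 ft
Formula: SA = 2(lw + lh + wh)
lw = 51.6, lh = 54, wh = 77.4
lw + lh + wh = 183
SA = 2 * 183
SA = 366
366 ft^2


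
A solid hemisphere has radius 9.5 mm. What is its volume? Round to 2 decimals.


Shape: hemisphere (half of a sphere)
Radius r = 9.5 mm
Formula: V = (1/2) * (4/3) * pi * r^3 = (2/3) * pi * r^3
r^3 = 857.375
(2/3) * 857.375 = 571.583333
V = 571.583333 * pi
V = 1795.68
1795.68 mm^3


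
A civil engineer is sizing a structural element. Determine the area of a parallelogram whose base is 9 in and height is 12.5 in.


Shape: parallelogram
Base b = 9 in, Height h = 12.5 in
Formula: A = b * h
A = 9 * 12.5
A = 112.5
112.5 in^2


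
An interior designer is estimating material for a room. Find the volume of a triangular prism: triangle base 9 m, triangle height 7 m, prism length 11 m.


Shape: triangular prism
Triangle base = 9 m, triangle height = 7 m, prism length L = 11 m
Formula: V = (1/2 * b * h_tri) * L
Cross-section area = 0.5 * 9 * 7 = 31.5
V = 31.5 * 11
V = 346.5
346.5 m^3


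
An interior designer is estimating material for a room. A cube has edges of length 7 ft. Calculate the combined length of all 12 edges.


Shape: cube
Side s = 7 ft
A cube has 12 edges, all equal.
Formula: total edge length = 12 * s
Total = 12 * 7
Total = 84
84 ft


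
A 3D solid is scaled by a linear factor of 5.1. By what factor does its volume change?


Linear scale factor k = 5.1
Rule: under a linear scaling by k, volumes scale by k^3.
k^3 = 5.1 * 5.1 * 5.1
k^3 = 26.01 * 5.1
k^3 = 132.651
Volume scales by a factor of 132.651.
132.651 (dimensionless)


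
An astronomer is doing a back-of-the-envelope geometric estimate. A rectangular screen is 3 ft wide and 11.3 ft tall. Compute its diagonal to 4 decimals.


Shape: rectangle (diagonal via Pythagoras)
Sides: 3 ft and 11.3 ft
Formula: d = sqrt(l^2 + w^2)
l^2 = 9, w^2 = 127.69
l^2 + w^2 = 136.69
d = sqrt(136.69)
d = 11.6914
11.6914 ft


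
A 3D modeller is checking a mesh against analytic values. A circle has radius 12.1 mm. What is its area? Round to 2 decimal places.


Shape: circle
Radius r = 12.1 mm
Formula: A = pi * r^2
r^2 = 12.1^2 = 146.41
A = pi * 146.41
A = 459.96
459.96 mm^2


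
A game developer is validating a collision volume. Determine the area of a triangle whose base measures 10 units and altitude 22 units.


Shape: triangle
Base b = 10 units, Height h = 22 units
Formula: A = (1/2) * b * h
A = 0.5 * 10 * 22
A = 0.5 * 220
A = 110
110 units^2


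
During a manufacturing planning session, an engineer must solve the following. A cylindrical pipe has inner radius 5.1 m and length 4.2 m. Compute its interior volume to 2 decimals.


Shape: cylinder
Radius r = 5.1 m, Height h = 4.2 m
Formula: V = pi * r^2 * h
r^2 = 26.01
V = pi * 26.01 * 4.2
V = 109.242 * pi
V = 343.19
343.19 m^3


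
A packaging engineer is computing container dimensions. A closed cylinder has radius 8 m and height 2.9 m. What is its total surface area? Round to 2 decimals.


Shape: closed cylinder
Radius r = 8 m, Height h = 2.9 m
Formula: SA = 2*pi*r^2 + 2*pi*r*h = 2*pi*r*(r + h)
r + h = 10.9
2 * r * (r + h) = 2 * 8 * 10.9 = 174.4
SA = 174.4 * pi
SA = 547.89
547.89 m^2


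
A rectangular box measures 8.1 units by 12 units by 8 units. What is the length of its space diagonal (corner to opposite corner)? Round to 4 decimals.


Shape: rectangular box (space diagonal)
l = 8.1 units, w = 12 units, h = 8 units
Visualize: the diagonal of the base, then a right triangle with that diagonal and the height.
Formula: d = sqrt(l^2 + w^2 + h^2)
l^2 + w^2 + h^2 = 65.61 + 144 + 64 = 273.61
d = sqrt(273.61)
d = 16.5412
16.5412 units


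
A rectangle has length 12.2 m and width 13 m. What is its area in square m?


Shape: rectangle
Length l = 12.2 m, Width w = 13 m
Formula: A = l * w
A = 12.2 * 13
A = 158.6
158.6 m^2


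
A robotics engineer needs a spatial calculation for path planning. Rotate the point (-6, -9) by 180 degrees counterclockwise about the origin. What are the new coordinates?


Transformation: rotation about the origin
Original point: (-6, -9)
Rule for 180 deg: (x, y) -> (-x, -y)
Apply: (-6, -9) -> (6, 9)
(6, 9)


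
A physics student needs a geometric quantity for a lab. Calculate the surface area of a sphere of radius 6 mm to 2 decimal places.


Shape: sphere
Radius r = 6 mm
Formula: SA = 4 * pi * r^2
r^2 = 36
SA = 4 * pi * 36
SA = 144 * pi
SA = 452.39
452.39 mm^2


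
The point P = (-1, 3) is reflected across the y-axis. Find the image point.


Transformation: reflection
Original point: (-1, 3)
Rule for reflection over the y-axis: (x, y) -> (-x, y)
Apply: (-1, 3) -> (1, 3)
(1, 3)


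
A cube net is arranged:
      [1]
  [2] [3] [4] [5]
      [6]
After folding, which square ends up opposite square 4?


Net: cross layout. Take square 3 as the base (bottom).
Fold the four squares in the horizontal row up around 3: 2 -> left, 4 -> right, 5 wraps to the top.
Fold 1 and 6 up from 3: 1 -> back, 6 -> front.
Opposite pairs are therefore: (1, 6), (2, 4), (3, 5).
Face 4 is opposite face 2.
face 2


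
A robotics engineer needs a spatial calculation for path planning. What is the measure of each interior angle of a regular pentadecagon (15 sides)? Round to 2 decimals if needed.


Shape: regular pentadecagon (15 sides)
Formula: interior angle = (n - 2) * 180 / n
(n - 2) = 13
(n - 2) * 180 = 2340
angle = 2340 / 15
angle = 156
156 degrees


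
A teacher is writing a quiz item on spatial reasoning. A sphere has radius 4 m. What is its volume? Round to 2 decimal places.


Shape: sphere
Radius r = 4 m
Formula: V = (4/3) * pi * r^3
r^3 = 64
(4/3) * 64 = 85.333333
V = 85.333333 * pi
V = 268.08
268.08 m^3


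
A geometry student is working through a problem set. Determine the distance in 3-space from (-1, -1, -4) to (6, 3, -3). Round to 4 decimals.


3D distance between two points
P1 = (-1, -1, -4), P2 = (6, 3, -3)
Formula: d = sqrt((x2-x1)^2 + (y2-y1)^2 + (z2-z1)^2)
dx = 6 - -1 = 7
dy = 3 - -1 = 4
dz = -3 - -4 = 1
dx^2 + dy^2 + dz^2 = 49 + 16 + 1 = 66
d = sqrt(66)
d = 8.124
8.124 units


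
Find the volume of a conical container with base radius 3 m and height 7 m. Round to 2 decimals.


Shape: cone
Radius r = 3 m, Height h = 7 m
Formula: V = (1/3) * pi * r^2 * h
r^2 = 9
pi * r^2 * h = pi * 9 * 7 = 63 * pi
V = 63 * pi / 3
V = 65.97
65.97 m^3


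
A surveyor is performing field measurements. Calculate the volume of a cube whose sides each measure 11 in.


Shape: cube
Side s = 11 in
Formula: V = s^3
V = 11 * 11 * 11
V = 121 * 11
V = 1331
1331 in^3


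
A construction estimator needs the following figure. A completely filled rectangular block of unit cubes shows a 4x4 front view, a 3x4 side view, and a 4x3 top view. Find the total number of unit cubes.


Orthographic views of a solid rectangular block:
Front view 4 x 4 -> length = 4, height = 4
Side view 3 x 4 -> width = 3, height = 4 (consistent)
Top view 4 x 3 -> confirms length = 4, width = 3
The block is 4 x 3 x 4.
Total unit cubes = 4 * 3 * 4 = 48
48 unit cubes


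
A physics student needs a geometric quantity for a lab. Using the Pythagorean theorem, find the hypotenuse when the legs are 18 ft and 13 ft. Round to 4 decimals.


Shape: right triangle
Legs a = 18 ft, b = 13 ft
Formula: c = sqrt(a^2 + b^2)
a^2 = 324, b^2 = 169
a^2 + b^2 = 493
c = sqrt(493)
c = 22.2036
22.2036 ft


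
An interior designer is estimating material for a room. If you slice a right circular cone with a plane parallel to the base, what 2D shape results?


Solid: right circular cone
Cutting plane: parallel to the base
Visualize the intersection of the plane with the solid's surface.
The boundary of the cut region is a circle.
circle


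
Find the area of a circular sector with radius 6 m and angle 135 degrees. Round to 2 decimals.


Shape: circular sector
Radius r = 6 m, Angle = 135 degrees
Formula: A = (angle/360) * pi * r^2
r^2 = 36
Fraction of circle = 135/360
A = (135/360) * pi * 36
A = 13.5 * pi
A = 42.41
42.41 m^2


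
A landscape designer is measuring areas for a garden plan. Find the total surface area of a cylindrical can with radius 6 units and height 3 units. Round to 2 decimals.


Shape: closed cylinder
Radius r = 6 units, Height h = 3 units
Formula: SA = 2*pi*r^2 + 2*pi*r*h = 2*pi*r*(r + h)
r + h = 9
2 * r * (r + h) = 2 * 6 * 9 = 108
SA = 108 * pi
SA = 339.29
339.29 units^2


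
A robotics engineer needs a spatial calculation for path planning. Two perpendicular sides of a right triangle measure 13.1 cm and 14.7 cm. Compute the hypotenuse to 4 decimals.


Shape: right triangle
Legs a = 13.1 cm, b = 14.7 cm
Formula: c = sqrt(a^2 + b^2)
a^2 = 171.61, b^2 = 216.09
a^2 + b^2 = 387.7
c = sqrt(387.7)
c = 19.6901
19.6901 cm


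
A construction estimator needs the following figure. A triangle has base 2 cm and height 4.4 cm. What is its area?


Shape: triangle
Base b = 2 cm, Height h = 4.4 cm
Formula: A = (1/2) * b * h
A = 0.5 * 2 * 4.4
A = 0.5 * 8.8
A = 4.4
4.4 cm^2


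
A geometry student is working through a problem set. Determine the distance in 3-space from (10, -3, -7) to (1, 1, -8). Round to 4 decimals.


3D distance between two points
P1 = (10, -3, -7), P2 = (1, 1, -8)
Formula: d = sqrt((x2-x1)^2 + (y2-y1)^2 + (z2-z1)^2)
dx = 1 - 10 = -9
dy = 1 - -3 = 4
dz = -8 - -7 = -1
dx^2 + dy^2 + dz^2 = 81 + 16 + 1 = 98
d = sqrt(98)
d = 9.8995
9.8995 units


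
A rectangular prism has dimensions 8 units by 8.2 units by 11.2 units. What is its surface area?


Shape: rectangular prism
l = 8 units, w = 8.2 units, h = 11.2 units
Formula: SA = 2(lw + lh + wh)
lw = 65.6, lh = 89.6, wh = 91.84
lw + lh + wh = 247.04
SA = 2 * 247.04
SA = 494.08
494.08 units^2


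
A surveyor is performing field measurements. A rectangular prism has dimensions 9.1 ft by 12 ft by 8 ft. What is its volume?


Shape: rectangular prism
l = 9.1 ft, w = 12 ft, h = 8 ft
Formula: V = l * w * h
V = 9.1 * 12 * 8
V = 109.2 * 8
V = 873.6
873.6 ft^3


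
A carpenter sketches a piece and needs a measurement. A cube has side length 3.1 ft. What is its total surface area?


Shape: cube
Side s = 3.1 ft
A cube has 6 square faces.
Formula: SA = 6 * s^2
s^2 = 9.61
SA = 6 * 9.61
SA = 57.66
57.66 ft^2


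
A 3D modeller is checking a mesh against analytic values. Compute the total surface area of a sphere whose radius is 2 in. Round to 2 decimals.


Shape: sphere
Radius r = 2 in
Formula: SA = 4 * pi * r^2
r^2 = 4
SA = 4 * pi * 4
SA = 16 * pi
SA = 50.27
50.27 in^2


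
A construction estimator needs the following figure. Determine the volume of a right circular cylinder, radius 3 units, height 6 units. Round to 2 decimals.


Shape: cylinder
Radius r = 3 units, Height h = 6 units
Formula: V = pi * r^2 * h
r^2 = 9
V = pi * 9 * 6
V = 54 * pi
V = 169.65
169.65 units^3


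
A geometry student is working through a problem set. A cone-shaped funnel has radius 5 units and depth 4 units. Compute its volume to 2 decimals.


Shape: cone
Radius r = 5 units, Height h = 4 units
Formula: V = (1/3) * pi * r^2 * h
r^2 = 25
pi * r^2 * h = pi * 25 * 4 = 100 * pi
V = 100 * pi / 3
V = 104.72
104.72 units^3


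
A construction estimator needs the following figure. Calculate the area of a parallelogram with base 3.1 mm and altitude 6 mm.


Shape: parallelogram
Base b = 3.1 mm, Height h = 6 mm
Formula: A = b * h
A = 3.1 * 6
A = 18.6
18.6 mm^2


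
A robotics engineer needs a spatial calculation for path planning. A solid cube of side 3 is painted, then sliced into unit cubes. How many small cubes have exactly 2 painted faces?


Large cube: 3 x 3 x 3, cut into unit cubes.
n = 3, so n - 2 = 1
Cubes with 2 painted faces lie along the edges, excluding corners.
A cube has 12 edges; each contributes (n - 2) = 1 such cubes.
Count = 12 * 1 = 12
12 unit cubes


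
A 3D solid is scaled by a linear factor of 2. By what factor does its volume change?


Linear scale factor k = 2
Rule: under a linear scaling by k, volumes scale by k^3.
k^3 = 2 * 2 * 2
k^3 = 4 * 2
k^3 = 8
Volume scales by a factor of 8.
8 (dimensionless)


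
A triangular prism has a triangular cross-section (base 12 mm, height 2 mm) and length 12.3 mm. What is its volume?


Shape: triangular prism
Triangle base = 12 mm, triangle height = 2 mm, prism length L = 12.3 mm
Formula: V = (1/2 * b * h_tri) * L
Cross-section area = 0.5 * 12 * 2 = 12
V = 12 * 12.3
V = 147.6
147.6 mm^3


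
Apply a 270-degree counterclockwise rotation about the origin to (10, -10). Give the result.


Transformation: rotation about the origin
Original point: (10, -10)
Rule for 270 deg counterclockwise: (x, y) -> (y, -x)
Apply: (10, -10) -> (-10, -10)
(-10, -10)


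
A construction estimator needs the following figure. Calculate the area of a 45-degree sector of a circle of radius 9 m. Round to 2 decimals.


Shape: circular sector
Radius r = 9 m, Angle = 45 degrees
Formula: A = (angle/360) * pi * r^2
r^2 = 81
Fraction of circle = 45/360
A = (45/360) * pi * 81
A = 10.125 * pi
A = 31.81
31.81 m^2


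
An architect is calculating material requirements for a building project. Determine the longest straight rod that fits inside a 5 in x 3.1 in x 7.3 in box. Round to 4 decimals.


Shape: rectangular box (space diagonal)
l = 5 in, w = 3.1 in, h = 7.3 in
Visualize: the diagonal of the base, then a right triangle with that diagonal and the height.
Formula: d = sqrt(l^2 + w^2 + h^2)
l^2 + w^2 + h^2 = 25 + 9.61 + 53.29 = 87.9
d = sqrt(87.9)
d = 9.3755
9.3755 in


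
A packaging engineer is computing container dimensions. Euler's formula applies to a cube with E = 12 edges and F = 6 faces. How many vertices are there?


Polyhedron: cube
Euler's formula for convex polyhedra: V - E + F = 2
Given: E = 12 edges and F = 6 faces
Solve for V:
V = 2 + E - F = 2 + 12 - 6 = 8
8 vertices


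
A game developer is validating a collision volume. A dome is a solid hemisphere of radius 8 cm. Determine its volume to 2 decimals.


Shape: hemisphere (half of a sphere)
Radius r = 8 cm
Formula: V = (1/2) * (4/3) * pi * r^3 = (2/3) * pi * r^3
r^3 = 512
(2/3) * 512 = 341.333333
V = 341.333333 * pi
V = 1072.33
1072.33 cm^3


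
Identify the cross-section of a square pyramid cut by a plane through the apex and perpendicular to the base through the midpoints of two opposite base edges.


Solid: square pyramid
Cutting plane: through the apex and perpendicular to the base through the midpoints of two opposite base edges
Visualize the intersection of the plane with the solid's surface.
The boundary of the cut region is a isosceles triangle.
isosceles triangle


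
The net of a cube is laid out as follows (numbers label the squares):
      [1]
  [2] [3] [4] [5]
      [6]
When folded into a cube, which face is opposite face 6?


Net: cross layout. Take square 3 as the base (bottom).
Fold the four squares in the horizontal row up around 3: 2 -> left, 4 -> right, 5 wraps to the top.
Fold 1 and 6 up from 3: 1 -> back, 6 -> front.
Opposite pairs are therefore: (1, 6), (2, 4), (3, 5).
Face 6 is opposite face 1.
face 1


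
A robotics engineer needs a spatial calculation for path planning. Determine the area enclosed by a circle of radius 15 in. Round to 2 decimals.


Shape: circle
Radius r = 15 in
Formula: A = pi * r^2
r^2 = 15^2 = 225
A = pi * 225
A = 706.86
706.86 in^2


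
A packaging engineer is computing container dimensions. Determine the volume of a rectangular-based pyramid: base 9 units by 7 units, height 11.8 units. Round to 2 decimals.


Shape: rectangular pyramid
Base: 9 units x 7 units, Height h = 11.8 units
Formula: V = (1/3) * base_area * h
base_area = 9 * 7 = 63
base_area * h = 63 * 11.8 = 743.4
V = 743.4 / 3
V = 247.8
247.8 units^3


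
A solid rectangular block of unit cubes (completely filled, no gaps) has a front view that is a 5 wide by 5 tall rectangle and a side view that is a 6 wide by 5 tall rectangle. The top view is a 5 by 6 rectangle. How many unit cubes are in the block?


Orthographic views of a solid rectangular block:
Front view 5 x 5 -> length = 5, height = 5
Side view 6 x 5 -> width = 6, height = 5 (consistent)
Top view 5 x 6 -> confirms length = 5, width = 6
The block is 5 x 6 x 5.
Total unit cubes = 5 * 6 * 5 = 150
150 unit cubes


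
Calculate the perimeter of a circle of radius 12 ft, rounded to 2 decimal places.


Shape: circle
Radius r = 12 ft
Formula: C = 2 * pi * r
C = 2 * pi * 12
C = 24 * pi
C = 75.4
75.4 ft


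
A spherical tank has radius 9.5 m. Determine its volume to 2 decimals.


Shape: sphere
Radius r = 9.5 m
Formula: V = (4/3) * pi * r^3
r^3 = 857.375
(4/3) * 857.375 = 1143.166667
V = 1143.166667 * pi
V = 3591.36
3591.36 m^3


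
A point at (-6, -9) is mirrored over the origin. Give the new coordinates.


Transformation: reflection
Original point: (-6, -9)
Rule for reflection through the origin: (x, y) -> (-x, -y)
Apply: (-6, -9) -> (6, 9)
(6, 9)


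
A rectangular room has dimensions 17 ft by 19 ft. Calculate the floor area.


Shape: rectangle
Length l = 17 ft, Width w = 19 ft
Formula: A = l * w
A = 17 * 19
A = 323
323 ft^2


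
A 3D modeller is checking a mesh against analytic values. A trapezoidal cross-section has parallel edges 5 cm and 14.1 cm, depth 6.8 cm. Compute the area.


Shape: trapezoid
Parallel sides a = 5 cm, b = 14.1 cm; Height h = 6.8 cm
Formula: A = (a + b) * h / 2
a + b = 5 + 14.1 = 19.1
A = 19.1 * 6.8 / 2
A = 129.88 / 2
A = 64.94
64.94 cm^2


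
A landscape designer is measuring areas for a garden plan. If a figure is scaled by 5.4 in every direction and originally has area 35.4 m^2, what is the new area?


Linear scale factor k = 5.4
Original area = 35.4 m^2
Rule: under a linear scaling by k, areas scale by k^2.
k^2 = 5.4^2 = 29.16
New area = 35.4 * 29.16
New area = 1032.264
1032.264 m^2


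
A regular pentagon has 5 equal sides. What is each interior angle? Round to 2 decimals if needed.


Shape: regular pentagon (5 sides)
Formula: interior angle = (n - 2) * 180 / n
(n - 2) = 3
(n - 2) * 180 = 540
angle = 540 / 5
angle = 108
108 degrees


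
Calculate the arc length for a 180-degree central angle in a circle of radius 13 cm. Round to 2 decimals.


Shape: circular arc
Radius r = 13 cm, Angle = 180 degrees
Formula: L = (angle/360) * 2 * pi * r
2 * pi * r = 26 * pi
L = (180/360) * 26 * pi
L = 13 * pi
L = 40.84
40.84 cm


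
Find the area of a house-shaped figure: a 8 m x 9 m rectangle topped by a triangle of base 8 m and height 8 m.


Composite shape: rectangle + triangle
Rectangle area = 8 * 9 = 72
Triangle area = 0.5 * 8 * 8 = 32
Total = 72 + 32
Total = 104
104 m^2


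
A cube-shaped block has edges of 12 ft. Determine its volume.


Shape: cube
Side s = 12 ft
Formula: V = s^3
V = 12 * 12 * 12
V = 144 * 12
V = 1728
1728 ft^3


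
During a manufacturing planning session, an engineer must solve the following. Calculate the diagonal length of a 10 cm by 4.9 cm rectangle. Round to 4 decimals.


Shape: rectangle (diagonal via Pythagoras)
Sides: 10 cm and 4.9 cm
Formula: d = sqrt(l^2 + w^2)
l^2 = 100, w^2 = 24.01
l^2 + w^2 = 124.01
d = sqrt(124.01)
d = 11.136
11.136 cm


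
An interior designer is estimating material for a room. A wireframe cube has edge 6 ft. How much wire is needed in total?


Shape: cube
Side s = 6 ft
A cube has 12 edges, all equal.
Formula: total edge length = 12 * s
Total = 12 * 6
Total = 72
72 ft


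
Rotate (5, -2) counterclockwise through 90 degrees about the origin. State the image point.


Transformation: rotation about the origin
Original point: (5, -2)
Rule for 90 deg counterclockwise: (x, y) -> (-y, x)
Apply: (5, -2) -> (2, 5)
(2, 5)


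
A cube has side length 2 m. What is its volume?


Shape: cube
Side s = 2 m
Formula: V = s^3
V = 2 * 2 * 2
V = 4 * 2
V = 8
8 m^3


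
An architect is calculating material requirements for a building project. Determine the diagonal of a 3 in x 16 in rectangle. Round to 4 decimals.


Shape: rectangle (diagonal via Pythagoras)
Sides: 3 in and 16 in
Formula: d = sqrt(l^2 + w^2)
l^2 = 9, w^2 = 256
l^2 + w^2 = 265
d = sqrt(265)
d = 16.2788
16.2788 in


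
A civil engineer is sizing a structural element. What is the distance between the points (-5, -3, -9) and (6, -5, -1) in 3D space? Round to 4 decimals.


3D distance between two points
P1 = (-5, -3, -9), P2 = (6, -5, -1)
Formula: d = sqrt((x2-x1)^2 + (y2-y1)^2 + (z2-z1)^2)
dx = 6 - -5 = 11
dy = -5 - -3 = -2
dz = -1 - -9 = 8
dx^2 + dy^2 + dz^2 = 121 + 4 + 64 = 189
d = sqrt(189)
d = 13.7477
13.7477 units


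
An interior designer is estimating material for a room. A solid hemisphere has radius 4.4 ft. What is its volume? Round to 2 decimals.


Shape: hemisphere (half of a sphere)
Radius r = 4.4 ft
Formula: V = (1/2) * (4/3) * pi * r^3 = (2/3) * pi * r^3
r^3 = 85.184
(2/3) * 85.184 = 56.789333
V = 56.789333 * pi
V = 178.41
178.41 ft^3


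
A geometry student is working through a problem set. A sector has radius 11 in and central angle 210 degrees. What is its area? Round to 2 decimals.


Shape: circular sector
Radius r = 11 in, Angle = 210 degrees
Formula: A = (angle/360) * pi * r^2
r^2 = 121
Fraction of circle = 210/360
A = (210/360) * pi * 121
A = 70.583333 * pi
A = 221.74
221.74 in^2


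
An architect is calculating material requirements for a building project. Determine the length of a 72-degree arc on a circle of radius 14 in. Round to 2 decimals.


Shape: circular arc
Radius r = 14 in, Angle = 72 degrees
Formula: L = (angle/360) * 2 * pi * r
2 * pi * r = 28 * pi
L = (72/360) * 28 * pi
L = 5.6 * pi
L = 17.59
17.59 in


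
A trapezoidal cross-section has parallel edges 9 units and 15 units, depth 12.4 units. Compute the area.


Shape: trapezoid
Parallel sides a = 9 units, b = 15 units; Height h = 12.4 units
Formula: A = (a + b) * h / 2
a + b = 9 + 15 = 24
A = 24 * 12.4 / 2
A = 297.6 / 2
A = 148.8
148.8 units^2


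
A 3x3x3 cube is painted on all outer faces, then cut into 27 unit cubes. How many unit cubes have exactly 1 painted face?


Large cube: 3 x 3 x 3, cut into unit cubes.
n = 3, so n - 2 = 1
Cubes with 1 painted face lie in the interior of each face.
A cube has 6 faces; each contributes (n - 2)^2 = 1 such cubes.
Count = 6 * 1 = 6
6 unit cubes


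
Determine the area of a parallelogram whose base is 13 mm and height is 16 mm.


Shape: parallelogram
Base b = 13 mm, Height h = 16 mm
Formula: A = b * h
A = 13 * 16
A = 208
208 mm^2


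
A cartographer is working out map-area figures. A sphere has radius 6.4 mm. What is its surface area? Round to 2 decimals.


Shape: sphere
Radius r = 6.4 mm
Formula: SA = 4 * pi * r^2
r^2 = 40.96
SA = 4 * pi * 40.96
SA = 163.84 * pi
SA = 514.72
514.72 mm^2


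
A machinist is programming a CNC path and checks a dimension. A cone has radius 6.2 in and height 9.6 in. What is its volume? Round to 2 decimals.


Shape: cone
Radius r = 6.2 in, Height h = 9.6 in
Formula: V = (1/3) * pi * r^2 * h
r^2 = 38.44
pi * r^2 * h = pi * 38.44 * 9.6 = 369.024 * pi
V = 369.024 * pi / 3
V = 386.44
386.44 in^3


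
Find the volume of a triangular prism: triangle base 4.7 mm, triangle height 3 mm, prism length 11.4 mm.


Shape: triangular prism
Triangle base = 4.7 mm, triangle height = 3 mm, prism length L = 11.4 mm
Formula: V = (1/2 * b * h_tri) * L
Cross-section area = 0.5 * 4.7 * 3 = 7.05
V = 7.05 * 11.4
V = 80.37
80.37 mm^3


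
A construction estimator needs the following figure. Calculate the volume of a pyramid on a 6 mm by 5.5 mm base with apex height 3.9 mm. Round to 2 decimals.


Shape: rectangular pyramid
Base: 6 mm x 5.5 mm, Height h = 3.9 mm
Formula: V = (1/3) * base_area * h
base_area = 6 * 5.5 = 33
base_area * h = 33 * 3.9 = 128.7
V = 128.7 / 3
V = 42.9
42.9 mm^3


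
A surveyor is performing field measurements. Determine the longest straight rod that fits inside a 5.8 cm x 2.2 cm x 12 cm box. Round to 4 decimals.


Shape: rectangular box (space diagonal)
l = 5.8 cm, w = 2.2 cm, h = 12 cm
Visualize: the diagonal of the base, then a right triangle with that diagonal and the height.
Formula: d = sqrt(l^2 + w^2 + h^2)
l^2 + w^2 + h^2 = 33.64 + 4.84 + 144 = 182.48
d = sqrt(182.48)
d = 13.5085
13.5085 cm


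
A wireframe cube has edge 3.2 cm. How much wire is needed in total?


Shape: cube
Side s = 3.2 cm
A cube has 12 edges, all equal.
Formula: total edge length = 12 * s
Total = 12 * 3.2
Total = 38.4
38.4 cm


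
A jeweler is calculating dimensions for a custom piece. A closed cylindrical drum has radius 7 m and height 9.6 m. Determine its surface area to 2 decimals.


Shape: closed cylinder
Radius r = 7 m, Height h = 9.6 m
Formula: SA = 2*pi*r^2 + 2*pi*r*h = 2*pi*r*(r + h)
r + h = 16.6
2 * r * (r + h) = 2 * 7 * 16.6 = 232.4
SA = 232.4 * pi
SA = 730.11
730.11 m^2


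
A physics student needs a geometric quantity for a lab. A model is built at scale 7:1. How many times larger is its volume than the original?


Linear scale factor k = 7
Rule: under a linear scaling by k, volumes scale by k^3.
k^3 = 7 * 7 * 7
k^3 = 49 * 7
k^3 = 343
Volume scales by a factor of 343.
343 (dimensionless)


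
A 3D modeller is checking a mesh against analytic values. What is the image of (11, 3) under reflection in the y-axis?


Transformation: reflection
Original point: (11, 3)
Rule for reflection over the y-axis: (x, y) -> (-x, y)
Apply: (11, 3) -> (-11, 3)
(-11, 3)


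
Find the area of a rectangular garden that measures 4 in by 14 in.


Shape: rectangle
Length l = 4 in, Width w = 14 in
Formula: A = l * w
A = 4 * 14
A = 56
56 in^2


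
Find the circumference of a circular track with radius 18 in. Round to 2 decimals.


Shape: circle
Radius r = 18 in
Formula: C = 2 * pi * r
C = 2 * pi * 18
C = 36 * pi
C = 113.1
113.1 in


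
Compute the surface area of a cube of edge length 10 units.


Shape: cube
Side s = 10 units
A cube has 6 square faces.
Formula: SA = 6 * s^2
s^2 = 100
SA = 6 * 100
SA = 600
600 units^2


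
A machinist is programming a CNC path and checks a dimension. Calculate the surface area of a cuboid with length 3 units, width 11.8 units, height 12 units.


Shape: rectangular prism
l = 3 units, w = 11.8 units, h = 12 units
Formula: SA = 2(lw + lh + wh)
lw = 35.4, lh = 36, wh = 141.6
lw + lh + wh = 213
SA = 2 * 213
SA = 426
426 units^2


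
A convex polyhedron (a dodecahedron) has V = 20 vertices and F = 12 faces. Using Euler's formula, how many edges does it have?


Polyhedron: dodecahedron
Euler's formula for convex polyhedra: V - E + F = 2
Given: V = 20 vertices and F = 12 faces
Solve for E:
E = V + F - 2 = 20 + 12 - 2 = 30
30 edges


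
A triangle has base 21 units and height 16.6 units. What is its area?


Shape: triangle
Base b = 21 units, Height h = 16.6 units
Formula: A = (1/2) * b * h
A = 0.5 * 21 * 16.6
A = 0.5 * 348.6
A = 174.3
174.3 units^2


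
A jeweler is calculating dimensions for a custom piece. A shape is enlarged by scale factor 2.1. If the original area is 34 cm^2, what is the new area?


Linear scale factor k = 2.1
Original area = 34 cm^2
Rule: under a linear scaling by k, areas scale by k^2.
k^2 = 2.1^2 = 4.41
New area = 34 * 4.41
New area = 149.94
149.94 cm^2


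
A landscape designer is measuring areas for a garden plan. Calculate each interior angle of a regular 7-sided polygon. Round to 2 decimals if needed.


Shape: regular heptagon (7 sides)
Formula: interior angle = (n - 2) * 180 / n
(n - 2) = 5
(n - 2) * 180 = 900
angle = 900 / 7
angle = 128.57
128.57 degrees


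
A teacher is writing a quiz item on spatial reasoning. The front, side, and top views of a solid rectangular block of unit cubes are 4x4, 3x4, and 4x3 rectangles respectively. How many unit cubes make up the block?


Orthographic views of a solid rectangular block:
Front view 4 x 4 -> length = 4, height = 4
Side view 3 x 4 -> width = 3, height = 4 (consistent)
Top view 4 x 3 -> confirms length = 4, width = 3
The block is 4 x 3 x 4.
Total unit cubes = 4 * 3 * 4 = 48
48 unit cubes


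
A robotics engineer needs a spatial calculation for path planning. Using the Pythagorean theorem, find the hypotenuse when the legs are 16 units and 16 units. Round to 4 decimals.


Shape: right triangle
Legs a = 16 units, b = 16 units
Formula: c = sqrt(a^2 + b^2)
a^2 = 256, b^2 = 256
a^2 + b^2 = 512
c = sqrt(512)
c = 22.6274
22.6274 units


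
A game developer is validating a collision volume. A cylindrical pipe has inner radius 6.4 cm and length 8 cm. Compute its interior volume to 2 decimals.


Shape: cylinder
Radius r = 6.4 cm, Height h = 8 cm
Formula: V = pi * r^2 * h
r^2 = 40.96
V = pi * 40.96 * 8
V = 327.68 * pi
V = 1029.44
1029.44 cm^3


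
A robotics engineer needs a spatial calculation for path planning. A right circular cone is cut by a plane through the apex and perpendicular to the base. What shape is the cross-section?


Solid: right circular cone
Cutting plane: through the apex and perpendicular to the base
Visualize the intersection of the plane with the solid's surface.
The boundary of the cut region is a isosceles triangle.
isosceles triangle
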